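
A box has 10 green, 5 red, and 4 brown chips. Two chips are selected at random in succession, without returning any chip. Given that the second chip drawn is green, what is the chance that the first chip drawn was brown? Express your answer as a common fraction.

2/9

P(first=brown and the second chip drawn is green) = (4/19)·(10/18) = 20/171.
P(the second chip drawn is green) = Σ over first color = 5/19 + 25/171 + 20/171 = 10/19.
By Bayes, P(first=brown | the second chip drawn is green) = 20/171 / 10/19 = 2/9 ≈ 0.2222.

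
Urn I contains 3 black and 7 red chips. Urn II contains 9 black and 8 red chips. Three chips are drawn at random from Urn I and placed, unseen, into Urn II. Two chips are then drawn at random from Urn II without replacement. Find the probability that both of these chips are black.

Condition on how many of the transferred chips are black (from Urn I: 3 black of 10; then Urn II has 20 total).
  0 black: C(3,0)C(7,3)/C(10,3) = 7/24; then P = C(9,2)/C(20,2) = 18/95
  1 black: C(3,1)C(7,2)/C(10,3) = 21/40; then P = C(10,2)/C(20,2) = 9/38
  2 black: C(3,2)C(7,1)/C(10,3) = 7/40; then P = C(11,2)/C(20,2) = 11/38
  3 black: C(3,3)C(7,0)/C(10,3) = 1/120; then P = C(12,2)/C(20,2) = 33/95
P(both black) = 443/1900 ≈ 0.2332.

443/1900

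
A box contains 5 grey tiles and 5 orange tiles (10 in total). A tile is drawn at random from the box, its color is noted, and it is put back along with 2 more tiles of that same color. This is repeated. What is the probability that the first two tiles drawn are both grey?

7/24

After a grey draw the box holds 7 grey out of 12.
P = (5/10)·(7/12) = 7/24 ≈ 0.2917.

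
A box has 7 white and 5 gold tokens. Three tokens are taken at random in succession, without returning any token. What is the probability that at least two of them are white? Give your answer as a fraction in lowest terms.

7/11

Sum the hypergeometric tail for j = 2,…,3 white tokens.
Favorable = C(7,2)·C(5,1) + C(7,3)·C(5,0) = 140; total = C(12,3) = 220.
P = 140/220 = 7/11 ≈ 0.6364.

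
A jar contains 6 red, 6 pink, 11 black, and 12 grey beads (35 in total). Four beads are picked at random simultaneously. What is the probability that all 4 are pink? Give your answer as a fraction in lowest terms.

Unordered draws without replacement: count favorable combinations over C(35,4).
Favorable = C(6,0) · C(6,4) · C(11,0) · C(12,0) = 15; total = C(35,4) = 52360.
P = 15/52360 = 3/10472 ≈ 0.0003.

3/10472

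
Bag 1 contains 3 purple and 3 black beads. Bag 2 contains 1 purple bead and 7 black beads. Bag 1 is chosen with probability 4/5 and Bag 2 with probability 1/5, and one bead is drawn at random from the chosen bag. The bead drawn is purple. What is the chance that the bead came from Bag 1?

16/17

P(purple | Bag 1) = 1/2; P(purple | Bag 2) = 1/8.
P(purple) = 4/5·1/2 + 1/5·1/8 = 17/40.
By Bayes' rule, P(Bag 1 | purple) = 2/5 / 17/40 = 16/17 ≈ 0.9412.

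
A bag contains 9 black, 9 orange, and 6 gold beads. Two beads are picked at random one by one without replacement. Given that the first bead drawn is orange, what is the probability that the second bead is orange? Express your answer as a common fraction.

After removing 1 orange, the bag has 8 orange out of 23 remaining.
P(second is orange | given) = 8/23 ≈ 0.3478.

8/23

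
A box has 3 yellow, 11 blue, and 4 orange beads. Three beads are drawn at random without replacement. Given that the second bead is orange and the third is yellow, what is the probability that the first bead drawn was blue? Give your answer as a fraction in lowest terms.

11/16

P(first=blue and the second bead is orange and the third is yellow) = (11/18)·(4/17)·(3/16) = 11/408.
P(E) = Σ over first color = 1/204 + 11/408 + 1/136 = 2/51.
By Bayes, P(first=blue | E) = 11/408 / 2/51 = 11/16 ≈ 0.6875.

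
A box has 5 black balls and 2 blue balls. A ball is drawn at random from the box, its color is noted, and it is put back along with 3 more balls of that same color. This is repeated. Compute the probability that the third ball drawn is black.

Sum over the four possibilities for the first two draws (black/not-black each), tracking how the black count and total change by +3 per draw.
P(third is black) = 5/7 ≈ 0.7143. (In a Pólya urn every draw has the same marginal probability 5/7.)

5/7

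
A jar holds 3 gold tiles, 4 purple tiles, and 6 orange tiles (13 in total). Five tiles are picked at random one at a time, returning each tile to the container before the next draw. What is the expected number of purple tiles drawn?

20/13

By linearity of expectation, E[X] = Σ P(draw i is purple); each independent draw has P(purple) = 4/13.
E[X] = 5 · 4/13 = 20/13 ≈ 1.5385.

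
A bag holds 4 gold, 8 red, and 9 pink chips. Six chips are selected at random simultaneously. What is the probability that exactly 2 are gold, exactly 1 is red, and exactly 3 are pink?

24/323

Unordered draws without replacement: count favorable combinations over C(21,6).
Favorable = C(4,2) · C(8,1) · C(9,3) = 4032; total = C(21,6) = 54264.
P = 4032/54264 = 24/323 ≈ 0.0743.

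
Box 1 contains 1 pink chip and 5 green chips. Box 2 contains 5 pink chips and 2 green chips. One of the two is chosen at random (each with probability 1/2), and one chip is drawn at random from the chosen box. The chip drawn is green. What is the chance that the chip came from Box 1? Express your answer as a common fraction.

35/47

P(green | Box 1) = 5/6; P(green | Box 2) = 2/7.
P(green) = 1/2·5/6 + 1/2·2/7 = 47/84.
By Bayes' rule, P(Box 1 | green) = 5/12 / 47/84 = 35/47 ≈ 0.7447.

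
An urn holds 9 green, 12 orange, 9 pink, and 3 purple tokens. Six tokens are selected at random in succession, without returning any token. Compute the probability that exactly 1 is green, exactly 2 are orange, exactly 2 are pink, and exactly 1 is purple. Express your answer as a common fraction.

Unordered draws without replacement: count favorable combinations over C(33,6).
Favorable = C(9,1) · C(12,2) · C(9,2) · C(3,1) = 64152; total = C(33,6) = 1107568.
P = 64152/1107568 = 729/12586 ≈ 0.0579.

729/12586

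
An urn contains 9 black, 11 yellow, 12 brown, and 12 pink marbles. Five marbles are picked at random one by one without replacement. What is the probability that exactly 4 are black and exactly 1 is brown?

Unordered draws without replacement: count favorable combinations over C(44,5).
Favorable = C(9,4) · C(11,0) · C(12,1) · C(12,0) = 1512; total = C(44,5) = 1086008.
P = 1512/1086008 = 27/19393 ≈ 0.0014.

27/19393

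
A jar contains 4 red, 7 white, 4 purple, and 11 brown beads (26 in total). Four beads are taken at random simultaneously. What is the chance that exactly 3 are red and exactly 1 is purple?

8/7475

Unordered draws without replacement: count favorable combinations over C(26,4).
Favorable = C(4,3) · C(7,0) · C(4,1) · C(11,0) = 16; total = C(26,4) = 14950.
P = 16/14950 = 8/7475 ≈ 0.0011.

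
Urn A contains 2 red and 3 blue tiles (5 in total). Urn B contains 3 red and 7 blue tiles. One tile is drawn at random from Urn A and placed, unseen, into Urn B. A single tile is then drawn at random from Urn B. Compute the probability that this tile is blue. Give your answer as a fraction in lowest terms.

Condition on how many of the transferred tiles are blue (from Urn A: 3 blue of 5; then Urn B has 11 total).
  0 blue: C(3,0)C(2,1)/C(5,1) = 2/5; then P = 7/11
  1 blue: C(3,1)C(2,0)/C(5,1) = 3/5; then P = 8/11
P(blue from Urn B) = 38/55 ≈ 0.6909.

38/55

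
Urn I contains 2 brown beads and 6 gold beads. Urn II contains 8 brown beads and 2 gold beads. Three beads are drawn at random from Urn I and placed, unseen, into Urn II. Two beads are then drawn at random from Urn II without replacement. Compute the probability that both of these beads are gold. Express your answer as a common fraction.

199/2184

Condition on how many of the transferred beads are gold (from Urn I: 6 gold of 8; then Urn II has 13 total).
  1 gold: C(6,1)C(2,2)/C(8,3) = 3/28; then P = C(3,2)/C(13,2) = 1/26
  2 gold: C(6,2)C(2,1)/C(8,3) = 15/28; then P = C(4,2)/C(13,2) = 1/13
  3 gold: C(6,3)C(2,0)/C(8,3) = 5/14; then P = C(5,2)/C(13,2) = 5/39
P(both gold) = 199/2184 ≈ 0.0911.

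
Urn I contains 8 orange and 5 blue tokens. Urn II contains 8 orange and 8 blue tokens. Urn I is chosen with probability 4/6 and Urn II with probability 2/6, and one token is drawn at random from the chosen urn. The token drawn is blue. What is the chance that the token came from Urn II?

P(blue | Urn I) = 5/13; P(blue | Urn II) = 1/2.
P(blue) = 2/3·5/13 + 1/3·1/2 = 11/26.
By Bayes' rule, P(Urn II | blue) = 1/6 / 11/26 = 13/33 ≈ 0.3939.

13/33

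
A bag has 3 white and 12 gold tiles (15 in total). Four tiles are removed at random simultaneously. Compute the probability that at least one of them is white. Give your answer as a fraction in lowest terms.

Use the complement: P(at least one white) = 1 − P(no white).
P(none) = C(12,4)/C(15,4) = 495/1365.
So P = 1 − 495/1365 = 58/91 ≈ 0.6374.

58/91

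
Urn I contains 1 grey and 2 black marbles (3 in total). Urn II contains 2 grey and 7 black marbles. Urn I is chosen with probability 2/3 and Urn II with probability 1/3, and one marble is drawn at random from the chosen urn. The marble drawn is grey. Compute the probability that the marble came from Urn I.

3/4

P(grey | Urn I) = 1/3; P(grey | Urn II) = 2/9.
P(grey) = 2/3·1/3 + 1/3·2/9 = 8/27.
By Bayes' rule, P(Urn I | grey) = 2/9 / 8/27 = 3/4 ≈ 0.7500.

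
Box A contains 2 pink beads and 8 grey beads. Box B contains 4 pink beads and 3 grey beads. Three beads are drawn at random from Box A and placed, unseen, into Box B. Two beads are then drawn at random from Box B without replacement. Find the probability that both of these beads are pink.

127/675

Condition on how many of the transferred beads are pink (from Box A: 2 pink of 10; then Box B has 10 total).
  0 pink: C(2,0)C(8,3)/C(10,3) = 7/15; then P = C(4,2)/C(10,2) = 2/15
  1 pink: C(2,1)C(8,2)/C(10,3) = 7/15; then P = C(5,2)/C(10,2) = 2/9
  2 pink: C(2,2)C(8,1)/C(10,3) = 1/15; then P = C(6,2)/C(10,2) = 1/3
P(both pink) = 127/675 ≈ 0.1881.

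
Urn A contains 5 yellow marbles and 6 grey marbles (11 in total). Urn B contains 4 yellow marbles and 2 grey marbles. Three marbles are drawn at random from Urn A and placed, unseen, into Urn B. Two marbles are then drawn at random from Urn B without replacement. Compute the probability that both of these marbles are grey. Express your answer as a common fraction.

14/99

Condition on how many of the transferred marbles are grey (from Urn A: 6 grey of 11; then Urn B has 9 total).
  0 grey: C(6,0)C(5,3)/C(11,3) = 2/33; then P = C(2,2)/C(9,2) = 1/36
  1 grey: C(6,1)C(5,2)/C(11,3) = 4/11; then P = C(3,2)/C(9,2) = 1/12
  2 grey: C(6,2)C(5,1)/C(11,3) = 5/11; then P = C(4,2)/C(9,2) = 1/6
  3 grey: C(6,3)C(5,0)/C(11,3) = 4/33; then P = C(5,2)/C(9,2) = 5/18
P(both grey) = 14/99 ≈ 0.1414.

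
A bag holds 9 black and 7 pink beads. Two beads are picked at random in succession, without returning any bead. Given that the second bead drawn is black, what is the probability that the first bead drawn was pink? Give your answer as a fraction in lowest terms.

P(first=pink and the second bead drawn is black) = (7/16)·(9/15) = 21/80.
P(the second bead drawn is black) = Σ over first color = 3/10 + 21/80 = 9/16.
By Bayes, P(first=pink | the second bead drawn is black) = 21/80 / 9/16 = 7/15 ≈ 0.4667.

7/15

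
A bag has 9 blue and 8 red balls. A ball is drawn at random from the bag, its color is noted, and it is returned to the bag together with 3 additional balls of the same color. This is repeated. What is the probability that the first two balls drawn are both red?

After a red draw the bag holds 11 red out of 20.
P = (8/17)·(11/20) = 22/85 ≈ 0.2588.

22/85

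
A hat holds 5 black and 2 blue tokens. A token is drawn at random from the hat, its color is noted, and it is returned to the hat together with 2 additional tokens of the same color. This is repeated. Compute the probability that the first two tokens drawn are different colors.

20/63

Either blue then black, or black then blue; after the first draw the total is 9.
P = (2/7)·(5/9) + (5/7)·(2/9) = 20/63 ≈ 0.3175.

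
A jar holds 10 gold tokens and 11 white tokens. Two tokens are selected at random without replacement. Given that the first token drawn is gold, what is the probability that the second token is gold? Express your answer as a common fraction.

9/20

After removing 1 gold, the jar has 9 gold out of 20 remaining.
P(second is gold | given) = 9/20 ≈ 0.4500.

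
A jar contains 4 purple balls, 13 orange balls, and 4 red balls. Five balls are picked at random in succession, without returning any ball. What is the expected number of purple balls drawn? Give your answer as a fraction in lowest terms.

20/21

By linearity of expectation, E[X] = Σ P(draw i is purple); by symmetry each draw (even without replacement) has P(purple) = 4/21.
E[X] = 5 · 4/21 = 20/21 ≈ 0.9524.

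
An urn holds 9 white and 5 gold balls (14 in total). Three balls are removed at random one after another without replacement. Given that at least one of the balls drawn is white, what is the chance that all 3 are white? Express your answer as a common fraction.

14/59

P(all 3 white) = C(9,3)/C(14,3) = 3/13; P(at least one white) = 1 − C(5,3)/C(14,3) = 177/182.
Since 'all 3 white' ⊆ 'at least one white', P(all 3 | at least one) = 3/13 / 177/182 = 14/59 ≈ 0.2373.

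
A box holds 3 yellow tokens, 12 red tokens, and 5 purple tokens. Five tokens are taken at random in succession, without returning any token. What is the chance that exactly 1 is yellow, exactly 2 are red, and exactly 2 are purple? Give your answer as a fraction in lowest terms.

Unordered draws without replacement: count favorable combinations over C(20,5).
Favorable = C(3,1) · C(12,2) · C(5,2) = 1980; total = C(20,5) = 15504.
P = 1980/15504 = 165/1292 ≈ 0.1277.

165/1292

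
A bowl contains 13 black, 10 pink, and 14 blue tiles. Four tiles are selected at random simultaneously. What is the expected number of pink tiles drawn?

By linearity of expectation, E[X] = Σ P(draw i is pink); by symmetry each draw (even without replacement) has P(pink) = 10/37.
E[X] = 4 · 10/37 = 40/37 ≈ 1.0811.

40/37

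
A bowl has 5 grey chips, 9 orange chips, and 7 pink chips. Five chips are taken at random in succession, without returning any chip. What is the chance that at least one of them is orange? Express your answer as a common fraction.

2173/2261

Use the complement: P(at least one orange) = 1 − P(no orange).
P(none) = C(12,5)/C(21,5) = 792/20349.
So P = 1 − 792/20349 = 2173/2261 ≈ 0.9611.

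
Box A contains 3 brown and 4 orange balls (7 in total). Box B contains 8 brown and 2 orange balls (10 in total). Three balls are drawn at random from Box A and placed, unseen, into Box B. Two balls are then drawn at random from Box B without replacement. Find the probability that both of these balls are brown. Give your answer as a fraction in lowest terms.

Condition on how many of the transferred balls are brown (from Box A: 3 brown of 7; then Box B has 13 total).
  0 brown: C(3,0)C(4,3)/C(7,3) = 4/35; then P = C(8,2)/C(13,2) = 14/39
  1 brown: C(3,1)C(4,2)/C(7,3) = 18/35; then P = C(9,2)/C(13,2) = 6/13
  2 brown: C(3,2)C(4,1)/C(7,3) = 12/35; then P = C(10,2)/C(13,2) = 15/26
  3 brown: C(3,3)C(4,0)/C(7,3) = 1/35; then P = C(11,2)/C(13,2) = 55/78
P(both brown) = 271/546 ≈ 0.4963.

271/546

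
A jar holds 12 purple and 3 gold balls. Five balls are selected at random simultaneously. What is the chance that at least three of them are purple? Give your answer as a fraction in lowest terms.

89/91

Sum the hypergeometric tail for j = 3,…,5 purple balls.
Favorable = C(12,3)·C(3,2) + C(12,4)·C(3,1) + C(12,5)·C(3,0) = 2937; total = C(15,5) = 3003.
P = 2937/3003 = 89/91 ≈ 0.9780.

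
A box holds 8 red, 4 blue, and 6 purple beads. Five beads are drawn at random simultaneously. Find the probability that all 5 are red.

Unordered draws without replacement: count favorable combinations over C(18,5).
Favorable = C(8,5) · C(4,0) · C(6,0) = 56; total = C(18,5) = 8568.
P = 56/8568 = 1/153 ≈ 0.0065.

1/153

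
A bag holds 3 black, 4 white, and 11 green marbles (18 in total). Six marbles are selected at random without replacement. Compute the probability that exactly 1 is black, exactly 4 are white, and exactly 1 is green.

11/6188

Unordered draws without replacement: count favorable combinations over C(18,6).
Favorable = C(3,1) · C(4,4) · C(11,1) = 33; total = C(18,6) = 18564.
P = 33/18564 = 11/6188 ≈ 0.0018.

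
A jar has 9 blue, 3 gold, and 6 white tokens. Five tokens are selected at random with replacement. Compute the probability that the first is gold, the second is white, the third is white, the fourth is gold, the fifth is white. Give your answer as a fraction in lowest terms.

Multiply the conditional probability of each draw in order, with replacement (the composition resets each draw).
P = (3/18) · (6/18) · (6/18) · (3/18) · (6/18) = 1/972 ≈ 0.0010.

1/972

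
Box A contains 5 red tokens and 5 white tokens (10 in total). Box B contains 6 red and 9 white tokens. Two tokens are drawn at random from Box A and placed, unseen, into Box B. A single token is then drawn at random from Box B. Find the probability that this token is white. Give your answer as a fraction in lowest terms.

Condition on how many of the transferred tokens are white (from Box A: 5 white of 10; then Box B has 17 total).
  0 white: C(5,0)C(5,2)/C(10,2) = 2/9; then P = 9/17
  1 white: C(5,1)C(5,1)/C(10,2) = 5/9; then P = 10/17
  2 white: C(5,2)C(5,0)/C(10,2) = 2/9; then P = 11/17
P(white from Box B) = 10/17 ≈ 0.5882.

10/17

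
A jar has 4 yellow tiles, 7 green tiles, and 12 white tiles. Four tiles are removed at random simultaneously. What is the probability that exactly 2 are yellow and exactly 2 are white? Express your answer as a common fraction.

36/805

Unordered draws without replacement: count favorable combinations over C(23,4).
Favorable = C(4,2) · C(7,0) · C(12,2) = 396; total = C(23,4) = 8855.
P = 396/8855 = 36/805 ≈ 0.0447.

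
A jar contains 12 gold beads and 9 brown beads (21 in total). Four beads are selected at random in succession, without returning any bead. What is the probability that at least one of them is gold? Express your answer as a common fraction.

93/95

Use the complement: P(at least one gold) = 1 − P(no gold).
P(none) = C(9,4)/C(21,4) = 126/5985.
So P = 1 − 126/5985 = 93/95 ≈ 0.9789.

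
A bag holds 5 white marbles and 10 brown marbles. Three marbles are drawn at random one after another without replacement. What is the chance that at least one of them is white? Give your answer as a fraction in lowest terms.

Use the complement: P(at least one white) = 1 − P(no white).
P(none) = C(10,3)/C(15,3) = 120/455.
So P = 1 − 120/455 = 67/91 ≈ 0.7363.

67/91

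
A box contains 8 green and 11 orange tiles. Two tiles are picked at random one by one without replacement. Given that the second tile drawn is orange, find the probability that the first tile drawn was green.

P(first=green and the second tile drawn is orange) = (8/19)·(11/18) = 44/171.
P(the second tile drawn is orange) = Σ over first color = 44/171 + 55/171 = 11/19.
By Bayes, P(first=green | the second tile drawn is orange) = 44/171 / 11/19 = 4/9 ≈ 0.4444.

4/9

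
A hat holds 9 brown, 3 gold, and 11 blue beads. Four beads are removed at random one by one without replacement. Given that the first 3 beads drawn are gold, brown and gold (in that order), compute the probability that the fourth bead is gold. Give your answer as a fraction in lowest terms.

After removing 1 brown, 2 gold, the hat has 1 gold out of 20 remaining.
P(fourth is gold | given) = 1/20 ≈ 0.0500.

1/20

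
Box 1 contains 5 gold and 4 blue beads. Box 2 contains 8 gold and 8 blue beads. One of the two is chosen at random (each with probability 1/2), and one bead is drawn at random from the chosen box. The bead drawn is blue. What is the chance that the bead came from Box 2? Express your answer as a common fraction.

P(blue | Box 1) = 4/9; P(blue | Box 2) = 1/2.
P(blue) = 1/2·4/9 + 1/2·1/2 = 17/36.
By Bayes' rule, P(Box 2 | blue) = 1/4 / 17/36 = 9/17 ≈ 0.5294.

9/17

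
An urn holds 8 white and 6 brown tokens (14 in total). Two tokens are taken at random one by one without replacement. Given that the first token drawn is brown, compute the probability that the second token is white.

After removing 1 brown, the urn has 8 white out of 13 remaining.
P(second is white | given) = 8/13 ≈ 0.6154.

8/13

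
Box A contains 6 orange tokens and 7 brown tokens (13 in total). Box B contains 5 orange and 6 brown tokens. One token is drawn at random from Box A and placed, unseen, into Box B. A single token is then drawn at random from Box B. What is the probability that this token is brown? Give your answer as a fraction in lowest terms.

85/156

Condition on how many of the transferred tokens are brown (from Box A: 7 brown of 13; then Box B has 12 total).
  0 brown: C(7,0)C(6,1)/C(13,1) = 6/13; then P = 6/12
  1 brown: C(7,1)C(6,0)/C(13,1) = 7/13; then P = 7/12
P(brown from Box B) = 85/156 ≈ 0.5449.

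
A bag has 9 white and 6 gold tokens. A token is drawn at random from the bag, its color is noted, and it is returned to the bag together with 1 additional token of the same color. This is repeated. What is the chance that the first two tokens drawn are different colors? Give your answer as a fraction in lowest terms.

Either white then gold, or gold then white; after the first draw the total is 16.
P = (9/15)·(6/16) + (6/15)·(9/16) = 9/20 ≈ 0.4500.

9/20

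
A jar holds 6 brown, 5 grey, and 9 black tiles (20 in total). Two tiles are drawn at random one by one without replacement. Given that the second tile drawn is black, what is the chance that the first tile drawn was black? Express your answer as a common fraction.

P(first=black and the second tile drawn is black) = (9/20)·(8/19) = 18/95.
P(the second tile drawn is black) = Σ over first color = 27/190 + 9/76 + 18/95 = 9/20.
By Bayes, P(first=black | the second tile drawn is black) = 18/95 / 9/20 = 8/19 ≈ 0.4211.

8/19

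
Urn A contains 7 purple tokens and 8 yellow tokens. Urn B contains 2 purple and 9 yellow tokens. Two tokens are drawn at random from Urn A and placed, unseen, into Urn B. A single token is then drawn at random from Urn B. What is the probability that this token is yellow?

Condition on how many of the transferred tokens are yellow (from Urn A: 8 yellow of 15; then Urn B has 13 total).
  0 yellow: C(8,0)C(7,2)/C(15,2) = 1/5; then P = 9/13
  1 yellow: C(8,1)C(7,1)/C(15,2) = 8/15; then P = 10/13
  2 yellow: C(8,2)C(7,0)/C(15,2) = 4/15; then P = 11/13
P(yellow from Urn B) = 151/195 ≈ 0.7744.

151/195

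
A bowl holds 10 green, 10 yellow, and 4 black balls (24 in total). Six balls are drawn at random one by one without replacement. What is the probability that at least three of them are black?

Sum the hypergeometric tail for j = 3,…,4 black balls.
Favorable = C(4,3)·C(20,3) + C(4,4)·C(20,2) = 4750; total = C(24,6) = 134596.
P = 4750/134596 = 125/3542 ≈ 0.0353.

125/3542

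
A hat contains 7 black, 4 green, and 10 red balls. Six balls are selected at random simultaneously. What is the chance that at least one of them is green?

Use the complement: P(at least one green) = 1 − P(no green).
P(none) = C(17,6)/C(21,6) = 12376/54264.
So P = 1 − 12376/54264 = 44/57 ≈ 0.7719.

44/57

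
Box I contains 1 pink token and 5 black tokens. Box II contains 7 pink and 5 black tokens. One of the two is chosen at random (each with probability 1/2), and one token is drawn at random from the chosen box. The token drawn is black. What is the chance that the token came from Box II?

P(black | Box I) = 5/6; P(black | Box II) = 5/12.
P(black) = 1/2·5/6 + 1/2·5/12 = 5/8.
By Bayes' rule, P(Box II | black) = 5/24 / 5/8 = 1/3 ≈ 0.3333.

1/3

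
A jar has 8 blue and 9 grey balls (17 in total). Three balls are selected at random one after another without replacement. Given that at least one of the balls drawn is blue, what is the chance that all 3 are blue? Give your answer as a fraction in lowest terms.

14/149

P(all 3 blue) = C(8,3)/C(17,3) = 7/85; P(at least one blue) = 1 − C(9,3)/C(17,3) = 149/170.
Since 'all 3 blue' ⊆ 'at least one blue', P(all 3 | at least one) = 7/85 / 149/170 = 14/149 ≈ 0.0940.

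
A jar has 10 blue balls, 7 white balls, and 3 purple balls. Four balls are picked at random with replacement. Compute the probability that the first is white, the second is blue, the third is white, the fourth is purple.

Multiply the conditional probability of each draw in order, with replacement (the composition resets each draw).
P = (7/20) · (10/20) · (7/20) · (3/20) = 147/16000 ≈ 0.0092.

147/16000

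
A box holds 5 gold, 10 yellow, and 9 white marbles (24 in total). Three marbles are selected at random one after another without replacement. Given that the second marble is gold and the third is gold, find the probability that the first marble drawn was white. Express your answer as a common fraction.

P(first=white and the second marble is gold and the third is gold) = (9/24)·(5/23)·(4/22) = 15/1012.
P(E) = Σ over first color = 5/1012 + 25/1518 + 15/1012 = 5/138.
By Bayes, P(first=white | E) = 15/1012 / 5/138 = 9/22 ≈ 0.4091.

9/22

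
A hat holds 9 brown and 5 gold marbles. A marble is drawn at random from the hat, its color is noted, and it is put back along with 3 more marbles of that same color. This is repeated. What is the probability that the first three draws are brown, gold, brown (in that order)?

27/238

Track the composition after each reinforcement of +3.
P = (9/14) · (5/17) · (12/20) = 27/238 ≈ 0.1134.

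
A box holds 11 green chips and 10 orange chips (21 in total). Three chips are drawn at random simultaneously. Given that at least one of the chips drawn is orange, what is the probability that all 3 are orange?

24/233

P(all 3 orange) = C(10,3)/C(21,3) = 12/133; P(at least one orange) = 1 − C(11,3)/C(21,3) = 233/266.
Since 'all 3 orange' ⊆ 'at least one orange', P(all 3 | at least one) = 12/133 / 233/266 = 24/233 ≈ 0.1030.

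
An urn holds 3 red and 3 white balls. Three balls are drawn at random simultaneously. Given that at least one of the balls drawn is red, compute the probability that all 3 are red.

P(all 3 red) = C(3,3)/C(6,3) = 1/20; P(at least one red) = 1 − C(3,3)/C(6,3) = 19/20.
Since 'all 3 red' ⊆ 'at least one red', P(all 3 | at least one) = 1/20 / 19/20 = 1/19 ≈ 0.0526.

1/19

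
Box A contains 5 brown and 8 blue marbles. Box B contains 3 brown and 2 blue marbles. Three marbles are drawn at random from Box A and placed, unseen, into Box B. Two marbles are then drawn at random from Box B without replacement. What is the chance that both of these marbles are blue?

75/364

Condition on how many of the transferred marbles are blue (from Box A: 8 blue of 13; then Box B has 8 total).
  0 blue: C(8,0)C(5,3)/C(13,3) = 5/143; then P = C(2,2)/C(8,2) = 1/28
  1 blue: C(8,1)C(5,2)/C(13,3) = 40/143; then P = C(3,2)/C(8,2) = 3/28
  2 blue: C(8,2)C(5,1)/C(13,3) = 70/143; then P = C(4,2)/C(8,2) = 3/14
  3 blue: C(8,3)C(5,0)/C(13,3) = 28/143; then P = C(5,2)/C(8,2) = 5/14
P(both blue) = 75/364 ≈ 0.2060.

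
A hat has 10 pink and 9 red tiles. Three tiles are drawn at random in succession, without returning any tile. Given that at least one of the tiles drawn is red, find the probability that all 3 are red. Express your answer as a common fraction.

P(all 3 red) = C(9,3)/C(19,3) = 28/323; P(at least one red) = 1 − C(10,3)/C(19,3) = 283/323.
Since 'all 3 red' ⊆ 'at least one red', P(all 3 | at least one) = 28/323 / 283/323 = 28/283 ≈ 0.0989.

28/283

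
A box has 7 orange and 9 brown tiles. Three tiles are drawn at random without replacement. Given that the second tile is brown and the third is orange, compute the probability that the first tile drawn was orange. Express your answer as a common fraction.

P(first=orange and the second tile is brown and the third is orange) = (7/16)·(9/15)·(6/14) = 9/80.
P(E) = Σ over first color = 9/80 + 3/20 = 21/80.
By Bayes, P(first=orange | E) = 9/80 / 21/80 = 3/7 ≈ 0.4286.

3/7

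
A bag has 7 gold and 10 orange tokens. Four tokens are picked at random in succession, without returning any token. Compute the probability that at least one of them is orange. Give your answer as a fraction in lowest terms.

Use the complement: P(at least one orange) = 1 − P(no orange).
P(none) = C(7,4)/C(17,4) = 35/2380.
So P = 1 − 35/2380 = 67/68 ≈ 0.9853.

67/68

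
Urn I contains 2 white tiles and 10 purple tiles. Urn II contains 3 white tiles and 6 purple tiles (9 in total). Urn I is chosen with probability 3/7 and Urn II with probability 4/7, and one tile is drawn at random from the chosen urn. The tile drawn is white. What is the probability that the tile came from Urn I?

P(white | Urn I) = 1/6; P(white | Urn II) = 1/3.
P(white) = 3/7·1/6 + 4/7·1/3 = 11/42.
By Bayes' rule, P(Urn I | white) = 1/14 / 11/42 = 3/11 ≈ 0.2727.

3/11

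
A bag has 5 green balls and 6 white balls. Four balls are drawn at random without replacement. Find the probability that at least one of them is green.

21/22

Use the complement: P(at least one green) = 1 − P(no green).
P(none) = C(6,4)/C(11,4) = 15/330.
So P = 1 − 15/330 = 21/22 ≈ 0.9545.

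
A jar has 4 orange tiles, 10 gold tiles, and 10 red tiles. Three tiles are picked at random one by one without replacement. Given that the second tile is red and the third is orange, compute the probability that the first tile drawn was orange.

P(first=orange and the second tile is red and the third is orange) = (4/24)·(10/23)·(3/22) = 5/506.
P(E) = Σ over first color = 5/506 + 25/759 + 15/506 = 5/69.
By Bayes, P(first=orange | E) = 5/506 / 5/69 = 3/22 ≈ 0.1364.

3/22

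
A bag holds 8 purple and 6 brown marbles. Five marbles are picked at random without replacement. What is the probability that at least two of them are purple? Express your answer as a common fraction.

134/143

Sum the hypergeometric tail for j = 2,…,5 purple marbles.
Favorable = C(8,2)·C(6,3) + C(8,3)·C(6,2) + C(8,4)·C(6,1) + C(8,5)·C(6,0) = 1876; total = C(14,5) = 2002.
P = 1876/2002 = 134/143 ≈ 0.9371.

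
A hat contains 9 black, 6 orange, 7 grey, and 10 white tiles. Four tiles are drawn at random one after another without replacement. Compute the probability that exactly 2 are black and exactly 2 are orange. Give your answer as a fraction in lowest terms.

27/1798

Unordered draws without replacement: count favorable combinations over C(32,4).
Favorable = C(9,2) · C(6,2) · C(7,0) · C(10,0) = 540; total = C(32,4) = 35960.
P = 540/35960 = 27/1798 ≈ 0.0150.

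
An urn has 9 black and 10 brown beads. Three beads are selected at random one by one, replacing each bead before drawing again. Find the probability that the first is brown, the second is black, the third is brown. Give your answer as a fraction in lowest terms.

Multiply the conditional probability of each draw in order, with replacement (the composition resets each draw).
P = (10/19) · (9/19) · (10/19) = 900/6859 ≈ 0.1312.

900/6859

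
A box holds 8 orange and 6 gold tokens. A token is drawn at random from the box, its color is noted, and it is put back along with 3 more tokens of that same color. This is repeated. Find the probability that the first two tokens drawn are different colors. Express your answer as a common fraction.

Either gold then orange, or orange then gold; after the first draw the total is 17.
P = (6/14)·(8/17) + (8/14)·(6/17) = 48/119 ≈ 0.4034.

48/119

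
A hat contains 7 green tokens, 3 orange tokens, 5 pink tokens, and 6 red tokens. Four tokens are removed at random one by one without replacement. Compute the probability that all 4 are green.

Unordered draws without replacement: count favorable combinations over C(21,4).
Favorable = C(7,4) · C(3,0) · C(5,0) · C(6,0) = 35; total = C(21,4) = 5985.
P = 35/5985 = 1/171 ≈ 0.0058.

1/171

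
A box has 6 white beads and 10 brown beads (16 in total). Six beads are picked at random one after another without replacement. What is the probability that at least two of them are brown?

Sum the hypergeometric tail for j = 2,…,6 brown beads.
Favorable = C(10,2)·C(6,4) + C(10,3)·C(6,3) + C(10,4)·C(6,2) + C(10,5)·C(6,1) + C(10,6)·C(6,0) = 7947; total = C(16,6) = 8008.
P = 7947/8008 = 7947/8008 ≈ 0.9924.

7947/8008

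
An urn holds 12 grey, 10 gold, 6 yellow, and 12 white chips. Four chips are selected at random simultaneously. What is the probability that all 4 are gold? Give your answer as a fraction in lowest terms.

21/9139

Unordered draws without replacement: count favorable combinations over C(40,4).
Favorable = C(12,0) · C(10,4) · C(6,0) · C(12,0) = 210; total = C(40,4) = 91390.
P = 210/91390 = 21/9139 ≈ 0.0023.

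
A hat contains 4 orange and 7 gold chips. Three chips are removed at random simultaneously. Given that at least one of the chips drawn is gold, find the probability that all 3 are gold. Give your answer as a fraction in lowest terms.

P(all 3 gold) = C(7,3)/C(11,3) = 7/33; P(at least one gold) = 1 − C(4,3)/C(11,3) = 161/165.
Since 'all 3 gold' ⊆ 'at least one gold', P(all 3 | at least one) = 7/33 / 161/165 = 5/23 ≈ 0.2174.

5/23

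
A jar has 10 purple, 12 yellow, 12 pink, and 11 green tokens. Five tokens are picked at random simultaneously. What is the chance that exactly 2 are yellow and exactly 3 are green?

110/12341

Unordered draws without replacement: count favorable combinations over C(45,5).
Favorable = C(10,0) · C(12,2) · C(12,0) · C(11,3) = 10890; total = C(45,5) = 1221759.
P = 10890/1221759 = 110/12341 ≈ 0.0089.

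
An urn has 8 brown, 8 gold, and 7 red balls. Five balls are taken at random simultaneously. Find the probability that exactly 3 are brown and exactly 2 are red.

Unordered draws without replacement: count favorable combinations over C(23,5).
Favorable = C(8,3) · C(8,0) · C(7,2) = 1176; total = C(23,5) = 33649.
P = 1176/33649 = 168/4807 ≈ 0.0349.

168/4807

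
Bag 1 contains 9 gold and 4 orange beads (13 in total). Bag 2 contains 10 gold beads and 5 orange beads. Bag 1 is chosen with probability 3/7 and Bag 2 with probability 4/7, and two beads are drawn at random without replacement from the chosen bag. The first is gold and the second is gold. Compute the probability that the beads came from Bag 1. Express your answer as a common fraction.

P(E | Bag 1) = 6/13; P(E | Bag 2) = 3/7.
P(E) = 3/7·6/13 + 4/7·3/7 = 282/637.
By Bayes' rule, P(Bag 1 | E) = 18/91 / 282/637 = 21/47 ≈ 0.4468.

21/47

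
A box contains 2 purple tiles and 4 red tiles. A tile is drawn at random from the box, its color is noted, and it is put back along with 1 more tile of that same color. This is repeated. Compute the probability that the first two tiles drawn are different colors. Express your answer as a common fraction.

8/21

Either purple then red, or red then purple; after the first draw the total is 7.
P = (2/6)·(4/7) + (4/6)·(2/7) = 8/21 ≈ 0.3810.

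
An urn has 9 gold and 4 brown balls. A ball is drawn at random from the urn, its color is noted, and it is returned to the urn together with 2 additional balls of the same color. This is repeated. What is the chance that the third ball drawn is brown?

4/13

Sum over the four possibilities for the first two draws (brown/not-brown each), tracking how the brown count and total change by +2 per draw.
P(third is brown) = 4/13 ≈ 0.3077. (In a Pólya urn every draw has the same marginal probability 4/13.)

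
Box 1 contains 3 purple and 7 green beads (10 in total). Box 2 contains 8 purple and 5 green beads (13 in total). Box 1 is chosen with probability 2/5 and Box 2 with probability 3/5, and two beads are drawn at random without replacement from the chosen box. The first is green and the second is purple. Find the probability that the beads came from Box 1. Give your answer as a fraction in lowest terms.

91/241

P(E | Box 1) = 7/30; P(E | Box 2) = 10/39.
P(E) = 2/5·7/30 + 3/5·10/39 = 241/975.
By Bayes' rule, P(Box 1 | E) = 7/75 / 241/975 = 91/241 ≈ 0.3776.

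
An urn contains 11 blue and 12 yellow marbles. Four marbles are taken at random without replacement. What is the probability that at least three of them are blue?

Sum the hypergeometric tail for j = 3,…,4 blue marbles.
Favorable = C(11,3)·C(12,1) + C(11,4)·C(12,0) = 2310; total = C(23,4) = 8855.
P = 2310/8855 = 6/23 ≈ 0.2609.

6/23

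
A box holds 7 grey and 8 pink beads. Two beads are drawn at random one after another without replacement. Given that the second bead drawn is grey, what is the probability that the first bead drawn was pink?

4/7

P(first=pink and the second bead drawn is grey) = (8/15)·(7/14) = 4/15.
P(the second bead drawn is grey) = Σ over first color = 1/5 + 4/15 = 7/15.
By Bayes, P(first=pink | the second bead drawn is grey) = 4/15 / 7/15 = 4/7 ≈ 0.5714.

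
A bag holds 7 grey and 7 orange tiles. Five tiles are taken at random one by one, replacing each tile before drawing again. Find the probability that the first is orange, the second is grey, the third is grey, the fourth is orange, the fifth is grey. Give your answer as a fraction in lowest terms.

1/32

Multiply the conditional probability of each draw in order, with replacement (the composition resets each draw).
P = (7/14) · (7/14) · (7/14) · (7/14) · (7/14) = 1/32 ≈ 0.0312.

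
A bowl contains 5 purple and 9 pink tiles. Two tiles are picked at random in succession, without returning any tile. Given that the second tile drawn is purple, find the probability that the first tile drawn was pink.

P(first=pink and the second tile drawn is purple) = (9/14)·(5/13) = 45/182.
P(the second tile drawn is purple) = Σ over first color = 10/91 + 45/182 = 5/14.
By Bayes, P(first=pink | the second tile drawn is purple) = 45/182 / 5/14 = 9/13 ≈ 0.6923.

9/13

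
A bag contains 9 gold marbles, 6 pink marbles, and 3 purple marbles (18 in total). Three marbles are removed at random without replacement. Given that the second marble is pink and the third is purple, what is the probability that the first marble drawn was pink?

P(first=pink and the second marble is pink and the third is purple) = (6/18)·(5/17)·(3/16) = 5/272.
P(E) = Σ over first color = 9/272 + 5/272 + 1/136 = 1/17.
By Bayes, P(first=pink | E) = 5/272 / 1/17 = 5/16 ≈ 0.3125.

5/16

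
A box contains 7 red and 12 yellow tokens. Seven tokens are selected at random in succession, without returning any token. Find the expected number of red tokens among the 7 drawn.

49/19

By linearity of expectation, E[X] = Σ P(draw i is red); by symmetry each draw (even without replacement) has P(red) = 7/19.
E[X] = 7 · 7/19 = 49/19 ≈ 2.5789.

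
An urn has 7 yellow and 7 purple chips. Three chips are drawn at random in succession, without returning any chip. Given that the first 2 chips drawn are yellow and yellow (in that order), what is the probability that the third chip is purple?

7/12

After removing 2 yellow, the urn has 7 purple out of 12 remaining.
P(third is purple | given) = 7/12 ≈ 0.5833.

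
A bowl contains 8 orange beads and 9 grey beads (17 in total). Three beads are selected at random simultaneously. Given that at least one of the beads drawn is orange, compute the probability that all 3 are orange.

P(all 3 orange) = C(8,3)/C(17,3) = 7/85; P(at least one orange) = 1 − C(9,3)/C(17,3) = 149/170.
Since 'all 3 orange' ⊆ 'at least one orange', P(all 3 | at least one) = 7/85 / 149/170 = 14/149 ≈ 0.0940.

14/149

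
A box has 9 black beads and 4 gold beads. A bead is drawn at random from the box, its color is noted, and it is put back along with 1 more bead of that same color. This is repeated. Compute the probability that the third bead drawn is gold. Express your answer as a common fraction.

Sum over the four possibilities for the first two draws (gold/not-gold each), tracking how the gold count and total change by +1 per draw.
P(third is gold) = 4/13 ≈ 0.3077. (In a Pólya urn every draw has the same marginal probability 4/13.)

4/13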